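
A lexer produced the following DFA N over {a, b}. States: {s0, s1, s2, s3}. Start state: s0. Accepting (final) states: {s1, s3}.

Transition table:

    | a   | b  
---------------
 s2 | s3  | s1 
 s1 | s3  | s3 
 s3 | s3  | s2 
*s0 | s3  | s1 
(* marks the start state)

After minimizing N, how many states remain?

3

Initial partition by acceptance: {s1,s3} | {s0,s2}.
Refine {s1,s3} on symbol b: members go to different blocks, giving {s1} and {s3}.
No further refinement is possible. Final partition (3 blocks): {s1} | {s0,s2} | {s3}.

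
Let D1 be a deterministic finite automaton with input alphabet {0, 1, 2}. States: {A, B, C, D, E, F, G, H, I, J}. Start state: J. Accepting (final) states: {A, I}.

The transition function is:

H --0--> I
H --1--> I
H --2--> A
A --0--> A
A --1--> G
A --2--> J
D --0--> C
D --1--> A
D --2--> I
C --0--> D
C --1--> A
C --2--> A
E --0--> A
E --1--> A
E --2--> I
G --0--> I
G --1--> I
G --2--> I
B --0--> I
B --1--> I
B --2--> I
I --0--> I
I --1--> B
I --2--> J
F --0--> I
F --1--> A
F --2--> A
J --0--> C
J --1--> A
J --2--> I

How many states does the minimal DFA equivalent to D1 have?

States {E,F,H} cannot be reached from the start state, so discard them.
Initial partition by acceptance: {A,I} | {B,C,D,G,J}.
Refine {B,C,D,G,J} on symbol 0: members go to different blocks, giving {C,D,J} and {B,G}.
Stable partition: {A,I} | {C,D,J} | {B,G} — 3 equivalence classes.

3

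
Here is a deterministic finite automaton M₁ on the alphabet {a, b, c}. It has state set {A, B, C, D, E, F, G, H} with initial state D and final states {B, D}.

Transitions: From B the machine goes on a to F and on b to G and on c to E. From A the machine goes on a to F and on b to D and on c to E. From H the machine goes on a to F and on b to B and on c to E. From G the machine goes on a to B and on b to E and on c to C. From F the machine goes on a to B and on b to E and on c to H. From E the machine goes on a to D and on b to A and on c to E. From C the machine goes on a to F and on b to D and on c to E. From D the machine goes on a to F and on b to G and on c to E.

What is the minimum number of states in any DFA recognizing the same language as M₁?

4

P0 = {B,D} | {A,C,E,F,G,H}.
Refine {A,C,E,F,G,H} on symbol a: members go to different blocks, giving {A,C,H} and {E,F,G}.
Refine {E,F,G} on symbol b: members go to different blocks, giving {F,G} and {E}.
The partition is now stable with 4 blocks: {B,D} | {A,C,H} | {F,G} | {E}.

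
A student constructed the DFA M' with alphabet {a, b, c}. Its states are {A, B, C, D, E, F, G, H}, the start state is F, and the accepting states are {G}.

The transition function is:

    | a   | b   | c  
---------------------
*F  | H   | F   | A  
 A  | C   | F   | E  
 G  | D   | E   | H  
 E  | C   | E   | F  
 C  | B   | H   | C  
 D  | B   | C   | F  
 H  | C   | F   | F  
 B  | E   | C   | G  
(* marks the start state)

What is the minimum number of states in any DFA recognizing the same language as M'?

8

Initial partition by acceptance: {G} | {A,B,C,D,E,F,H}.
Split {A,B,C,D,E,F,H} by δ(·,c) → {A,C,D,E,F,H} and {B}.
On input a, block {A,C,D,E,F,H} splits into {A,E,F,H} and {C,D}.
Split {A,E,F,H} by δ(·,a) → {A,E,H} and {F}.
Split {A,E,H} by δ(·,b) → {A,H} and {E}.
Refine {A,H} on symbol c: members go to different blocks, giving {A} and {H}.
Refine {C,D} on symbol b: members go to different blocks, giving {C} and {D}.
The partition is now stable with 8 blocks: {G} | {A} | {B} | {C} | {F} | {E} | {H} | {D}.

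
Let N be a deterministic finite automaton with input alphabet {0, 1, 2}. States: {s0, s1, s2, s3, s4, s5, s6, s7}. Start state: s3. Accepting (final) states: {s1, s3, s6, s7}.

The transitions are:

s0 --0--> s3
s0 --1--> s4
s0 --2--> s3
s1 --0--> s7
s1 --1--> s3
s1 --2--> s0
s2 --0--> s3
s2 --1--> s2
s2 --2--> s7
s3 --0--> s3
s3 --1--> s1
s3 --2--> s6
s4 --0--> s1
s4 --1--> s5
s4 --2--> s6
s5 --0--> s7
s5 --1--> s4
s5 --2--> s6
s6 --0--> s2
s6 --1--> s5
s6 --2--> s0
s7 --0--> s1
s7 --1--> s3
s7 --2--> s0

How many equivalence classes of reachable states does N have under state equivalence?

Start with accepting vs non-accepting: {s1,s3,s6,s7} | {s0,s2,s4,s5}.
Refine {s1,s3,s6,s7} on symbol 0: members go to different blocks, giving {s1,s3,s7} and {s6}.
Split {s1,s3,s7} by δ(·,2) → {s1,s7} and {s3}.
On input 0, block {s0,s2,s4,s5} splits into {s0,s2} and {s4,s5}.
Split {s0,s2} by δ(·,1) → {s0} and {s2}.
Stable partition: {s1,s7} | {s0} | {s6} | {s3} | {s4,s5} | {s2} — 6 equivalence classes.

6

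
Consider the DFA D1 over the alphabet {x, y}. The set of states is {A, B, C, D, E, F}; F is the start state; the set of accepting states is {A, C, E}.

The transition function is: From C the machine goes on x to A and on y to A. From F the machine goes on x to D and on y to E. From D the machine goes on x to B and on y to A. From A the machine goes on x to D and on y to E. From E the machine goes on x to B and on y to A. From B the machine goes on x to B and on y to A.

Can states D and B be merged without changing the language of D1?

Reachable states from the start: {A,B,D,E,F}. Unreachable: {C} — drop them.
P0 = {A,E} | {B,D,F}.
No further refinement is possible. Final partition (2 blocks): {A,E} | {B,D,F}.
D and B lie in the same block of the stable partition, so they are equivalent — no string distinguishes them.

Yes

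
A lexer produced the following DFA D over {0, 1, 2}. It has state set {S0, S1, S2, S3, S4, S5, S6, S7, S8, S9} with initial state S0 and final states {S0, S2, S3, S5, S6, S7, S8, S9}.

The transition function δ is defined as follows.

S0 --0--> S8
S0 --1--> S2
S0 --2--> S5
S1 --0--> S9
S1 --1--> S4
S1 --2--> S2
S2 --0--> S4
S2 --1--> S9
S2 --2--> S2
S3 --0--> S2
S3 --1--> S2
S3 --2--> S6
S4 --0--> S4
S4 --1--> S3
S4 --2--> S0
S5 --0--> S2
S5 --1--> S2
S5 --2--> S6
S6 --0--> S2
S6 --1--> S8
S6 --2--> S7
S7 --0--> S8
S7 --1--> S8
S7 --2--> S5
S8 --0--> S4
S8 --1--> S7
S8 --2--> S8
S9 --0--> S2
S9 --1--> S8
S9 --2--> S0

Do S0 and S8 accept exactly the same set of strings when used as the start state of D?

Reachable states from the start: {S0,S2,S3,S4,S5,S6,S7,S8,S9}. Unreachable: {S1} — drop them.
Initial partition by acceptance: {S0,S2,S3,S5,S6,S7,S8,S9} | {S4}.
On input 0, block {S0,S2,S3,S5,S6,S7,S8,S9} splits into {S0,S3,S5,S6,S7,S9} and {S2,S8}.
Stable partition: {S0,S3,S5,S6,S7,S9} | {S4} | {S2,S8} — 3 equivalence classes.
S0 and S8 end up in different blocks, so they are distinguishable. For instance, the string '0' is accepted from only S0.

No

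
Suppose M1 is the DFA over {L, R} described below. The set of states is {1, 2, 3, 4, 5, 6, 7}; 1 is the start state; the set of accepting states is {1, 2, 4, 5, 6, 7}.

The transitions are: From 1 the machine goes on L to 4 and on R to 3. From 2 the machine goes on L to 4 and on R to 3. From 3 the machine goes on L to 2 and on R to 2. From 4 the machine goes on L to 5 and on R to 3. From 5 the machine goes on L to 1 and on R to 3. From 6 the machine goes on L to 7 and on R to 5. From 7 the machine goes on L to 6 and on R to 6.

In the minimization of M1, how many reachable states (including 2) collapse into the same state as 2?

4

States {6,7} cannot be reached from the start state, so discard them.
P0 = {1,2,4,5} | {3}.
The partition is now stable with 2 blocks: {1,2,4,5} | {3}.
State 2 belongs to the block {1,2,4,5}, which has 4 states.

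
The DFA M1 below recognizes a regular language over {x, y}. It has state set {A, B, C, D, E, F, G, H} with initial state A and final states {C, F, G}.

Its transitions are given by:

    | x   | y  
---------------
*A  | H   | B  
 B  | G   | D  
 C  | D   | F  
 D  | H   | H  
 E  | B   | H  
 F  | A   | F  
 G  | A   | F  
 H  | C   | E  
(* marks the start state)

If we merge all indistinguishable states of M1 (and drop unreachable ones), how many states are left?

3

All states are reachable from the start state.
Start with accepting vs non-accepting: {C,F,G} | {A,B,D,E,H}.
Refine {A,B,D,E,H} on symbol x: members go to different blocks, giving {A,D,E} and {B,H}.
No further refinement is possible. Final partition (3 blocks): {C,F,G} | {A,D,E} | {B,H}.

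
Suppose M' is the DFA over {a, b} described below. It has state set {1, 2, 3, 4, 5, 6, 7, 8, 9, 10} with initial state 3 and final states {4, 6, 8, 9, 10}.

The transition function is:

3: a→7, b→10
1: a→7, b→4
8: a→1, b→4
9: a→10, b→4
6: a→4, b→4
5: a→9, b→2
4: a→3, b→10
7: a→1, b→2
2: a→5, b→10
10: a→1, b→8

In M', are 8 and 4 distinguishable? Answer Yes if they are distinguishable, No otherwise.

No

First remove the unreachable states {6}; 9 states remain.
Initial partition by acceptance: {4,8,9,10} | {1,2,3,5,7}.
On input a, block {4,8,9,10} splits into {4,8,10} and {9}.
Split {1,2,3,5,7} by δ(·,a) → {1,2,3,7} and {5}.
Split {1,2,3,7} by δ(·,a) → {1,3,7} and {2}.
On input b, block {1,3,7} splits into {1,3} and {7}.
The partition is now stable with 6 blocks: {4,8,10} | {1,3} | {9} | {5} | {2} | {7}.
8 and 4 lie in the same block of the stable partition, so they are equivalent — no string distinguishes them.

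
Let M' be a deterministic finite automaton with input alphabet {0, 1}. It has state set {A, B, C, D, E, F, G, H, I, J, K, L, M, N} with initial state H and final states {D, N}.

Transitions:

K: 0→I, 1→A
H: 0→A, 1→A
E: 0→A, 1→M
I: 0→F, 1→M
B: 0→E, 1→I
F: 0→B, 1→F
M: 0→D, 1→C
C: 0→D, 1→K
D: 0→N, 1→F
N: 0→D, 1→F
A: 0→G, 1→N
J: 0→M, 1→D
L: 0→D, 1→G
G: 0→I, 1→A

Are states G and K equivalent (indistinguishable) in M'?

First remove the unreachable states {J,L}; 12 states remain.
P0 = {D,N} | {A,B,C,E,F,G,H,I,K,M}.
On input 0, block {A,B,C,E,F,G,H,I,K,M} splits into {A,B,E,F,G,H,I,K} and {C,M}.
Split {A,B,E,F,G,H,I,K} by δ(·,1) → {B,F,G,H,K} and {E,I} and {A}.
Split {B,F,G,H,K} by δ(·,0) → {B,G,K} and {F} and {H}.
Split {B,G,K} by δ(·,1) → {G,K} and {B}.
Refine {C,M} on symbol 1: members go to different blocks, giving {C} and {M}.
On input 0, block {E,I} splits into {E} and {I}.
The partition is now stable with 10 blocks: {D,N} | {G,K} | {C} | {E} | {A} | {F} | {H} | {B} | {M} | {I}.
G and K lie in the same block of the stable partition, so they are equivalent — no string distinguishes them.

Yes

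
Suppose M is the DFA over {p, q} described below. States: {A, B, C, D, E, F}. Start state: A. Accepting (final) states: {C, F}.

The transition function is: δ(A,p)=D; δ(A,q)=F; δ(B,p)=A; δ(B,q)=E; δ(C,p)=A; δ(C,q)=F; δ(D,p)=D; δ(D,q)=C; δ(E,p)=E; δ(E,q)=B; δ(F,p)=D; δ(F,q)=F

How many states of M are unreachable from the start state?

Starting at A and following transitions, the reachable set is {A, C, D, F}. That leaves B, E unreachable — 2 in total.

2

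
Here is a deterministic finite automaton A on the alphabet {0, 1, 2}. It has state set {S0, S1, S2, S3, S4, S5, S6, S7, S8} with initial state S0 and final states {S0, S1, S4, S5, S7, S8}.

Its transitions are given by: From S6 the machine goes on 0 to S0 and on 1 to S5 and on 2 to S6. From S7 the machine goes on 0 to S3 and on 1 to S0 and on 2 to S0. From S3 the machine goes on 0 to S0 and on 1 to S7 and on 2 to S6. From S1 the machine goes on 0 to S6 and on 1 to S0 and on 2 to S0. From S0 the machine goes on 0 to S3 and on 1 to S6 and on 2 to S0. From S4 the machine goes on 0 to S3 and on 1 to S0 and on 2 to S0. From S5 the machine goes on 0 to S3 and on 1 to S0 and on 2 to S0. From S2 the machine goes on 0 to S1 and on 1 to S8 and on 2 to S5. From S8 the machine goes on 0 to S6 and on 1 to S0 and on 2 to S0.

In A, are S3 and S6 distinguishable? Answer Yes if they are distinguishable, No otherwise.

No

States {S1,S2,S4,S8} cannot be reached from the start state, so discard them.
Start with accepting vs non-accepting: {S0,S5,S7} | {S3,S6}.
On input 1, block {S0,S5,S7} splits into {S5,S7} and {S0}.
No further refinement is possible. Final partition (3 blocks): {S5,S7} | {S3,S6} | {S0}.
S3 and S6 lie in the same block of the stable partition, so they are equivalent — no string distinguishes them.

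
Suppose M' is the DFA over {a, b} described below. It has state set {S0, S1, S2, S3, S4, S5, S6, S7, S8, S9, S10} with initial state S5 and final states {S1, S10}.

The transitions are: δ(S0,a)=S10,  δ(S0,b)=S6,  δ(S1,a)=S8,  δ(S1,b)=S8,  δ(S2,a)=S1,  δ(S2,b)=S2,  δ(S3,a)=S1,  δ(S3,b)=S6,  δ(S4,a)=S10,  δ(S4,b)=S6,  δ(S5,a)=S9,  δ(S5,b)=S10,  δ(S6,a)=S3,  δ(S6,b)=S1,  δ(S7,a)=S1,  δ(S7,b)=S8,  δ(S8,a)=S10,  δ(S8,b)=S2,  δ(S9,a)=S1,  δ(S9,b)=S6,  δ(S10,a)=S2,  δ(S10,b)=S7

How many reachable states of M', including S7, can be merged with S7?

3

States {S0,S4} cannot be reached from the start state, so discard them.
P0 = {S1,S10} | {S2,S3,S5,S6,S7,S8,S9}.
Refine {S2,S3,S5,S6,S7,S8,S9} on symbol a: members go to different blocks, giving {S2,S3,S7,S8,S9} and {S5,S6}.
On input b, block {S2,S3,S7,S8,S9} splits into {S2,S7,S8} and {S3,S9}.
No further refinement is possible. Final partition (4 blocks): {S1,S10} | {S2,S7,S8} | {S5,S6} | {S3,S9}.
The equivalence class containing S7 is {S2,S7,S8}, of size 3.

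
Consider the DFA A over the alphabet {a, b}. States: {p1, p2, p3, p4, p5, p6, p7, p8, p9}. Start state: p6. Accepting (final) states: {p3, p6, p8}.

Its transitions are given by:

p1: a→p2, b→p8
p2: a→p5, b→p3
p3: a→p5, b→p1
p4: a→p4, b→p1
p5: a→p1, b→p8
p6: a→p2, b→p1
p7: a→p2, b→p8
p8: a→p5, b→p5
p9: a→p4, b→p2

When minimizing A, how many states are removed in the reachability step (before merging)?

Starting at p6 and following transitions, the reachable set is {p1, p2, p3, p5, p6, p8}. That leaves p4, p7, p9 unreachable — 3 in total.

3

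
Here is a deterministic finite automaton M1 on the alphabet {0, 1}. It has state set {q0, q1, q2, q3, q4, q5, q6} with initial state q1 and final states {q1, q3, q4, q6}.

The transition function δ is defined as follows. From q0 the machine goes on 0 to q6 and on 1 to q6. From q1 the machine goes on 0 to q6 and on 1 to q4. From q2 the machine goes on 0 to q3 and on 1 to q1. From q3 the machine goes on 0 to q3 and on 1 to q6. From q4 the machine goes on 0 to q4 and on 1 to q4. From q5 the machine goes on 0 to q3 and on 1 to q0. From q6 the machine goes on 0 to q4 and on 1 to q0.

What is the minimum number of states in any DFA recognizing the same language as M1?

4

States {q2,q3,q5} cannot be reached from the start state, so discard them.
Start with accepting vs non-accepting: {q1,q4,q6} | {q0}.
On input 1, block {q1,q4,q6} splits into {q1,q4} and {q6}.
Refine {q1,q4} on symbol 0: members go to different blocks, giving {q1} and {q4}.
The partition is now stable with 4 blocks: {q1} | {q0} | {q6} | {q4}.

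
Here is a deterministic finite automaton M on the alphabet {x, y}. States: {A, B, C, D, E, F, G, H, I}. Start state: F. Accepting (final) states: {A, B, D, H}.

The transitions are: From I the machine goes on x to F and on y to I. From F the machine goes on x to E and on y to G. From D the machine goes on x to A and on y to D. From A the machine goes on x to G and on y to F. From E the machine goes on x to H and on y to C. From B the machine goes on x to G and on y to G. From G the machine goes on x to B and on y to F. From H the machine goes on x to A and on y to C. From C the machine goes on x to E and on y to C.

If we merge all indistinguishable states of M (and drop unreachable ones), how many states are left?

7

First remove the unreachable states {D,I}; 7 states remain.
Start with accepting vs non-accepting: {A,B,H} | {C,E,F,G}.
Split {A,B,H} by δ(·,x) → {A,B} and {H}.
Split {C,E,F,G} by δ(·,x) → {C,F} and {E} and {G}.
On input y, block {A,B} splits into {A} and {B}.
Refine {C,F} on symbol y: members go to different blocks, giving {C} and {F}.
The partition is now stable with 7 blocks: {A} | {C} | {H} | {E} | {G} | {B} | {F}.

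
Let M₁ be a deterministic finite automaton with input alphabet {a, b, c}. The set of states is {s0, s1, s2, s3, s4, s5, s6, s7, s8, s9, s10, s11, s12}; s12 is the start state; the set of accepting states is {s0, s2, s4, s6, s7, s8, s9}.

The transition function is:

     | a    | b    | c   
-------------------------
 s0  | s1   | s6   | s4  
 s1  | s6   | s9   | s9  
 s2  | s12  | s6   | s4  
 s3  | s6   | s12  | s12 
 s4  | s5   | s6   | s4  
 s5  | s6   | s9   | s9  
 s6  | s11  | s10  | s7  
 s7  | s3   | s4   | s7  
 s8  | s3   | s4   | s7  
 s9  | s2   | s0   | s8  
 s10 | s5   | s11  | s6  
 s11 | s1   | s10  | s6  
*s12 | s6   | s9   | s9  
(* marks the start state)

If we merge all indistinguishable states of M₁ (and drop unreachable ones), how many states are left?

7

Start with accepting vs non-accepting: {s0,s2,s4,s6,s7,s8,s9} | {s1,s3,s5,s10,s11,s12}.
Refine {s0,s2,s4,s6,s7,s8,s9} on symbol a: members go to different blocks, giving {s0,s2,s4,s6,s7,s8} and {s9}.
On input b, block {s0,s2,s4,s6,s7,s8} splits into {s0,s2,s4,s7,s8} and {s6}.
On input b, block {s0,s2,s4,s7,s8} splits into {s0,s2,s4} and {s7,s8}.
Split {s1,s3,s5,s10,s11,s12} by δ(·,a) → {s1,s3,s5,s12} and {s10,s11}.
On input b, block {s1,s3,s5,s12} splits into {s1,s5,s12} and {s3}.
Stable partition: {s0,s2,s4} | {s1,s5,s12} | {s9} | {s6} | {s7,s8} | {s10,s11} | {s3} — 7 equivalence classes.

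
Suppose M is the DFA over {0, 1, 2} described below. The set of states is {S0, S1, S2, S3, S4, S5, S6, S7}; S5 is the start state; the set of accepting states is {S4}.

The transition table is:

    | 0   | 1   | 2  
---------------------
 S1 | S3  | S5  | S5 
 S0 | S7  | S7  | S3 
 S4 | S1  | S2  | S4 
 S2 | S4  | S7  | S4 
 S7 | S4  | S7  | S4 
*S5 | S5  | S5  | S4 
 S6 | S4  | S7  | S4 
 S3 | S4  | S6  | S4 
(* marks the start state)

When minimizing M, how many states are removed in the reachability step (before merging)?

1

BFS from S5 reaches {S1, S2, S3, S4, S5, S6, S7}; the 1 state(s) S0 are never visited.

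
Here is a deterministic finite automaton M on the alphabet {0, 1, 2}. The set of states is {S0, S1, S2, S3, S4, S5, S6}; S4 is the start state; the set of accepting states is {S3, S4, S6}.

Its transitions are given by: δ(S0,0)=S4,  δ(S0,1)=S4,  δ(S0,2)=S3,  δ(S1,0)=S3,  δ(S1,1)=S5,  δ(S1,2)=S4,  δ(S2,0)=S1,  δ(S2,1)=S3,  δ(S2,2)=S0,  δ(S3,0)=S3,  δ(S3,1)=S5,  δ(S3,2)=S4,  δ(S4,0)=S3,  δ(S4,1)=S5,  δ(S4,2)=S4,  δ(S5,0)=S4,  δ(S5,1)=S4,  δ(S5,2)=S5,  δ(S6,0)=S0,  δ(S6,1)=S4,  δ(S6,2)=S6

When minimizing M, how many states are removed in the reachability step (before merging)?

4

Starting at S4 and following transitions, the reachable set is {S3, S4, S5}. That leaves S0, S1, S2, S6 unreachable — 4 in total.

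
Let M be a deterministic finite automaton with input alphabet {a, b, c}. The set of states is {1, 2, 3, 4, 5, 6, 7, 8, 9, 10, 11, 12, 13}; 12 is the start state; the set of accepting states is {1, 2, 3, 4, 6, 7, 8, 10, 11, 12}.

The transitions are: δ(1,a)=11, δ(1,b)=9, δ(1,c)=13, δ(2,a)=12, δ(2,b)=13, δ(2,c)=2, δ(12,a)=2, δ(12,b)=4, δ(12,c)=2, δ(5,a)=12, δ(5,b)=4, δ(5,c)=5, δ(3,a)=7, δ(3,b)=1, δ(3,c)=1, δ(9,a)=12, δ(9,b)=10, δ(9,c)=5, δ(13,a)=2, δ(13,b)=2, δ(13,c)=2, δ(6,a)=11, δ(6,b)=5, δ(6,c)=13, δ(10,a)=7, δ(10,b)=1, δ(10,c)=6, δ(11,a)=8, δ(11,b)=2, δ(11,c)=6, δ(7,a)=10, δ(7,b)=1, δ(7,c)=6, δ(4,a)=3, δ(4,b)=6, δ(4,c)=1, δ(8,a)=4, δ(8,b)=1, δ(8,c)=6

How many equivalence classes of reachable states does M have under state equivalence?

All states are reachable from the start state.
Start with accepting vs non-accepting: {1,2,3,4,6,7,8,10,11,12} | {5,9,13}.
Refine {1,2,3,4,6,7,8,10,11,12} on symbol b: members go to different blocks, giving {3,4,7,8,10,11,12} and {1,2,6}.
On input a, block {3,4,7,8,10,11,12} splits into {3,4,7,8,10,11} and {12}.
On input a, block {5,9,13} splits into {5,9} and {13}.
Refine {1,2,6} on symbol a: members go to different blocks, giving {1,6} and {2}.
On input b, block {3,4,7,8,10,11} splits into {3,4,7,8,10} and {11}.
The partition is now stable with 7 blocks: {3,4,7,8,10} | {5,9} | {1,6} | {12} | {13} | {2} | {11}.

7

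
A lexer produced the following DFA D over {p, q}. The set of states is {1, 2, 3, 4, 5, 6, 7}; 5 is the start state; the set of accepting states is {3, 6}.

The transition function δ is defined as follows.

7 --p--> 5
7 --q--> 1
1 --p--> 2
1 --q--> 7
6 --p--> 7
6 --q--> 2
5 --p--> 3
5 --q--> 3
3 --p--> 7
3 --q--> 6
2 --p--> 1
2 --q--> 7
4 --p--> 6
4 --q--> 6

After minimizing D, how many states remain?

Reachable states from the start: {1,2,3,5,6,7}. Unreachable: {4} — drop them.
P0 = {3,6} | {1,2,5,7}.
On input q, block {3,6} splits into {3} and {6}.
Refine {1,2,5,7} on symbol p: members go to different blocks, giving {1,2,7} and {5}.
Refine {1,2,7} on symbol p: members go to different blocks, giving {1,2} and {7}.
The partition is now stable with 5 blocks: {3} | {1,2} | {6} | {5} | {7}.

5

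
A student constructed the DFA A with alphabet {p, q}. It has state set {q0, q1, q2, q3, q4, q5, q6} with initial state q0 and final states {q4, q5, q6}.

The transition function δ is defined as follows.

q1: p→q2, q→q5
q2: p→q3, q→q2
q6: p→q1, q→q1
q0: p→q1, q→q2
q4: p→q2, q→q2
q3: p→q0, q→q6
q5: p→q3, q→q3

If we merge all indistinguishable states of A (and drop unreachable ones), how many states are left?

3

States {q4} cannot be reached from the start state, so discard them.
P0 = {q5,q6} | {q0,q1,q2,q3}.
Split {q0,q1,q2,q3} by δ(·,q) → {q0,q2} and {q1,q3}.
The partition is now stable with 3 blocks: {q5,q6} | {q0,q2} | {q1,q3}.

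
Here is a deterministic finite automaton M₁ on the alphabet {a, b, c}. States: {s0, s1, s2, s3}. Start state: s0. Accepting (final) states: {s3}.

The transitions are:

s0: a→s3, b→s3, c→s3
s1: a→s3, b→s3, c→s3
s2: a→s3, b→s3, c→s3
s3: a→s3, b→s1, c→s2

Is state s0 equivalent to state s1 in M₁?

Yes

Start with accepting vs non-accepting: {s3} | {s0,s1,s2}.
The partition is now stable with 2 blocks: {s3} | {s0,s1,s2}.
s0 and s1 lie in the same block of the stable partition, so they are equivalent — no string distinguishes them.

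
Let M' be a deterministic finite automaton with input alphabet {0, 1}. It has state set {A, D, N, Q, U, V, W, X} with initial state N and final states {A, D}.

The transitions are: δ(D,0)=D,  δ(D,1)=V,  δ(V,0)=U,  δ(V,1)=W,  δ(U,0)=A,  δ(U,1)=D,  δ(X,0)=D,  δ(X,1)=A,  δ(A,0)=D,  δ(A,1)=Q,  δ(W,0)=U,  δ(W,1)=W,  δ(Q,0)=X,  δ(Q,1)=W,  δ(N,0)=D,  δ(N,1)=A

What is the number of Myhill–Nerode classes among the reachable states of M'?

P0 = {A,D} | {N,Q,U,V,W,X}.
On input 0, block {N,Q,U,V,W,X} splits into {N,U,X} and {Q,V,W}.
No further refinement is possible. Final partition (3 blocks): {A,D} | {N,U,X} | {Q,V,W}.

3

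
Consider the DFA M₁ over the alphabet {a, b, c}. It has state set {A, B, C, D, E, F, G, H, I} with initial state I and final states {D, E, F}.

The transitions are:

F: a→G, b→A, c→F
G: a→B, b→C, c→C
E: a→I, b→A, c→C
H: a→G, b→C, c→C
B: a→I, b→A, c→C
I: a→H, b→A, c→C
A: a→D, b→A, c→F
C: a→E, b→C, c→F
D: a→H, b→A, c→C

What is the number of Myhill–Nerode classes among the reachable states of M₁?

4

P0 = {D,E,F} | {A,B,C,G,H,I}.
Split {D,E,F} by δ(·,c) → {D,E} and {F}.
Split {A,B,C,G,H,I} by δ(·,a) → {B,G,H,I} and {A,C}.
Stable partition: {D,E} | {B,G,H,I} | {F} | {A,C} — 4 equivalence classes.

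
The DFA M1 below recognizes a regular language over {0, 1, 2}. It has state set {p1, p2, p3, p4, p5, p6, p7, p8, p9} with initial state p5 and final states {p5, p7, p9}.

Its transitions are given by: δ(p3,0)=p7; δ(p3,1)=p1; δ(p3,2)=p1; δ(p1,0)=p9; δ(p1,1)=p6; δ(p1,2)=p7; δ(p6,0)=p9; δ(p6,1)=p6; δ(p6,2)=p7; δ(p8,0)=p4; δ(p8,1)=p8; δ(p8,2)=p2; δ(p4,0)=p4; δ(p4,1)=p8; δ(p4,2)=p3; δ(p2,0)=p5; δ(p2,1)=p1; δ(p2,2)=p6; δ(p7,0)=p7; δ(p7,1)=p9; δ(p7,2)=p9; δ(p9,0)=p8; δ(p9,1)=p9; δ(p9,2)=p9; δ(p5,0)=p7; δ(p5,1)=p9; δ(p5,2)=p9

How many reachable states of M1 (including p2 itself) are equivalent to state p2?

All states are reachable from the start state.
Initial partition by acceptance: {p5,p7,p9} | {p1,p2,p3,p4,p6,p8}.
On input 0, block {p5,p7,p9} splits into {p5,p7} and {p9}.
Refine {p1,p2,p3,p4,p6,p8} on symbol 0: members go to different blocks, giving {p1,p6} and {p2,p3} and {p4,p8}.
No further refinement is possible. Final partition (5 blocks): {p5,p7} | {p1,p6} | {p9} | {p2,p3} | {p4,p8}.
State p2 belongs to the block {p2,p3}, which has 2 states.

2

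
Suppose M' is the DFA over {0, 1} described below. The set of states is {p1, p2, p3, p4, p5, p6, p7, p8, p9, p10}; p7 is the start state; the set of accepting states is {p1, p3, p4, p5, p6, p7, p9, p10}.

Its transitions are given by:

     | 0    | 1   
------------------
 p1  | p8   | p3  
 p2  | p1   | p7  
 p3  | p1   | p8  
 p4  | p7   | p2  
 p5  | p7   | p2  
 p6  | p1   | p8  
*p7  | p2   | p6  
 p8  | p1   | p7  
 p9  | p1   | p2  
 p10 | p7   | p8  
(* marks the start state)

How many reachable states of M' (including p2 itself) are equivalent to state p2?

First remove the unreachable states {p4,p5,p9,p10}; 6 states remain.
P0 = {p1,p3,p6,p7} | {p2,p8}.
On input 0, block {p1,p3,p6,p7} splits into {p1,p7} and {p3,p6}.
No further refinement is possible. Final partition (3 blocks): {p1,p7} | {p2,p8} | {p3,p6}.
State p2 belongs to the block {p2,p8}, which has 2 states.

2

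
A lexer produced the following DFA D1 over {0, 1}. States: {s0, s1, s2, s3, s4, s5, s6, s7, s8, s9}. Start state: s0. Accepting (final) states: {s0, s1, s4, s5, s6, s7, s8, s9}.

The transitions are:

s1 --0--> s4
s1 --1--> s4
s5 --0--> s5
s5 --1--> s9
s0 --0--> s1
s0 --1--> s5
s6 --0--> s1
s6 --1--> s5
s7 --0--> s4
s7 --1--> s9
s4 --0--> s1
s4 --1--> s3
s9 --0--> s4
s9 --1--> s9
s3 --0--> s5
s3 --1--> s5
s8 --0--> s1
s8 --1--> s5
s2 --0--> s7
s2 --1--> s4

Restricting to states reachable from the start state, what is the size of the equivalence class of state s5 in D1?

1

States {s2,s6,s7,s8} cannot be reached from the start state, so discard them.
Initial partition by acceptance: {s0,s1,s4,s5,s9} | {s3}.
On input 1, block {s0,s1,s4,s5,s9} splits into {s0,s1,s5,s9} and {s4}.
On input 0, block {s0,s1,s5,s9} splits into {s0,s5} and {s1,s9}.
Split {s0,s5} by δ(·,0) → {s0} and {s5}.
Refine {s1,s9} on symbol 1: members go to different blocks, giving {s1} and {s9}.
The partition is now stable with 6 blocks: {s0} | {s3} | {s4} | {s1} | {s5} | {s9}.
State s5 belongs to the block {s5}, which has 1 states.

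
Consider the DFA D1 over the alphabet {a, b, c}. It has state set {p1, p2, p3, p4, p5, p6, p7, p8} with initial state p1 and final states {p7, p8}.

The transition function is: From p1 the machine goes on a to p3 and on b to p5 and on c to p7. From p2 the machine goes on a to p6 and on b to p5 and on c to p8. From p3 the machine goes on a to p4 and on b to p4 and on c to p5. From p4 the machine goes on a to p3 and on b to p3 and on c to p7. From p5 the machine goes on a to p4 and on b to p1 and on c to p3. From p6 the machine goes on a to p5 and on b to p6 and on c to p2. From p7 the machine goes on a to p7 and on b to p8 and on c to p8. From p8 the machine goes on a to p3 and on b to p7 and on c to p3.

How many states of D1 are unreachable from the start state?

BFS from p1 reaches {p1, p3, p4, p5, p7, p8}; the 2 state(s) p2, p6 are never visited.

2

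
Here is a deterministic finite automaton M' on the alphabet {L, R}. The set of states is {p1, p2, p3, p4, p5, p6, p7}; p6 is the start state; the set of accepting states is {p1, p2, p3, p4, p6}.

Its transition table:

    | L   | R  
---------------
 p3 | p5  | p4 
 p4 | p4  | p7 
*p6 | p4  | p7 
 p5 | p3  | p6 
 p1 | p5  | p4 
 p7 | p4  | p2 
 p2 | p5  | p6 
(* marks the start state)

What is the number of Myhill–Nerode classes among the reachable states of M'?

4

Reachable states from the start: {p2,p3,p4,p5,p6,p7}. Unreachable: {p1} — drop them.
P0 = {p2,p3,p4,p6} | {p5,p7}.
Split {p2,p3,p4,p6} by δ(·,L) → {p2,p3} and {p4,p6}.
Refine {p5,p7} on symbol L: members go to different blocks, giving {p5} and {p7}.
No further refinement is possible. Final partition (4 blocks): {p2,p3} | {p5} | {p4,p6} | {p7}.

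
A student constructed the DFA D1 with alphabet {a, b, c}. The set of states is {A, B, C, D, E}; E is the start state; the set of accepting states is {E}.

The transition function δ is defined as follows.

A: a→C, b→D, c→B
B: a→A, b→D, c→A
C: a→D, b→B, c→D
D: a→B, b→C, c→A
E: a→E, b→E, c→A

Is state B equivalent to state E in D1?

Start with accepting vs non-accepting: {E} | {A,B,C,D}.
Stable partition: {E} | {A,B,C,D} — 2 equivalence classes.
B and E end up in different blocks, so they are distinguishable. For instance, the string 'ε' is accepted from only E.

No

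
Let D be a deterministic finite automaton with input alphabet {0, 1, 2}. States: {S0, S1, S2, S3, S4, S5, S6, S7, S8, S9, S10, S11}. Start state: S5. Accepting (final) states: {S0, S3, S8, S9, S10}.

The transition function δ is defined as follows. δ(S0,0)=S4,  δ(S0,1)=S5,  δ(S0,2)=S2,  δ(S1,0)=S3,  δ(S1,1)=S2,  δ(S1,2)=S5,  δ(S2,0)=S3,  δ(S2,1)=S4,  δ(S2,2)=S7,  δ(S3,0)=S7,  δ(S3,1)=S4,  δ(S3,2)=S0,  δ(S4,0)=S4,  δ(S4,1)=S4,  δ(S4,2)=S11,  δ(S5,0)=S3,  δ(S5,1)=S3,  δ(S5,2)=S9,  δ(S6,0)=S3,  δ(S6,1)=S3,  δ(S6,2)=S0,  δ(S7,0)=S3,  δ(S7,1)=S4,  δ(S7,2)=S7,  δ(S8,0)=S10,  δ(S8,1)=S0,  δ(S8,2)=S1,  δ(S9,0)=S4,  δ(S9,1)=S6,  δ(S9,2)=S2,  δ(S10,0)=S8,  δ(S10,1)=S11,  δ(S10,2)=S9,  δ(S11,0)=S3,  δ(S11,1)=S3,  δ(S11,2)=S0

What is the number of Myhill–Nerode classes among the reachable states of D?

Reachable states from the start: {S0,S2,S3,S4,S5,S6,S7,S9,S11}. Unreachable: {S1,S8,S10} — drop them.
P0 = {S0,S3,S9} | {S2,S4,S5,S6,S7,S11}.
Refine {S0,S3,S9} on symbol 2: members go to different blocks, giving {S0,S9} and {S3}.
Split {S2,S4,S5,S6,S7,S11} by δ(·,0) → {S2,S5,S6,S7,S11} and {S4}.
Split {S2,S5,S6,S7,S11} by δ(·,1) → {S5,S6,S11} and {S2,S7}.
Stable partition: {S0,S9} | {S5,S6,S11} | {S3} | {S4} | {S2,S7} — 5 equivalence classes.

5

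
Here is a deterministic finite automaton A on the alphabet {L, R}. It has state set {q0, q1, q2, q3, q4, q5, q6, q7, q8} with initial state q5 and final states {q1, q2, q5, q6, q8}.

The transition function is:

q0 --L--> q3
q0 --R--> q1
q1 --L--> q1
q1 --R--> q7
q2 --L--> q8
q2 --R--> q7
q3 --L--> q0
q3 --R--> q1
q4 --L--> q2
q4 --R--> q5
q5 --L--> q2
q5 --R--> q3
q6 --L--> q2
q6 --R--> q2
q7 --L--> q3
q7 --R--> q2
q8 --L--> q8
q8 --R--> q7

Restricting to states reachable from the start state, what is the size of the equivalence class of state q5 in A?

4

States {q4,q6} cannot be reached from the start state, so discard them.
P0 = {q1,q2,q5,q8} | {q0,q3,q7}.
Stable partition: {q1,q2,q5,q8} | {q0,q3,q7} — 2 equivalence classes.
State q5 belongs to the block {q1,q2,q5,q8}, which has 4 states.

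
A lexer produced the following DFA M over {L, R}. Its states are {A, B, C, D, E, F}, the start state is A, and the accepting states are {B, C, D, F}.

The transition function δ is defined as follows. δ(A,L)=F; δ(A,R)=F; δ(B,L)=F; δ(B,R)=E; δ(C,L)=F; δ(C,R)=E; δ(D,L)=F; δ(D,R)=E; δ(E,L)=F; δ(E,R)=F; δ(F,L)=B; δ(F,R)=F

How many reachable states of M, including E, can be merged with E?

First remove the unreachable states {C,D}; 4 states remain.
P0 = {B,F} | {A,E}.
Split {B,F} by δ(·,R) → {B} and {F}.
Stable partition: {B} | {A,E} | {F} — 3 equivalence classes.
The equivalence class containing E is {A,E}, of size 2.

2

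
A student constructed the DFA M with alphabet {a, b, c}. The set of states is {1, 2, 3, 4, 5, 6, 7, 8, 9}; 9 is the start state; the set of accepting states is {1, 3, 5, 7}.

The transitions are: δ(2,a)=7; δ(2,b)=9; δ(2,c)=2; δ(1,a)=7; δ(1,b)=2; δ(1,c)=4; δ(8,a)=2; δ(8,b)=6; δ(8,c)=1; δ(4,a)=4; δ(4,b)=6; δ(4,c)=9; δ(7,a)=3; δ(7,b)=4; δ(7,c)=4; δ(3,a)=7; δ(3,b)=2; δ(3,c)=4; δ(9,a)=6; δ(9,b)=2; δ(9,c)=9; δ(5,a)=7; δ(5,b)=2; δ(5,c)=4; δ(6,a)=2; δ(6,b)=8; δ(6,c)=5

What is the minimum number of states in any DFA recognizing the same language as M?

6

Initial partition by acceptance: {1,3,5,7} | {2,4,6,8,9}.
Refine {2,4,6,8,9} on symbol a: members go to different blocks, giving {4,6,8,9} and {2}.
Refine {1,3,5,7} on symbol b: members go to different blocks, giving {1,3,5} and {7}.
On input a, block {4,6,8,9} splits into {4,9} and {6,8}.
Split {4,9} by δ(·,a) → {4} and {9}.
The partition is now stable with 6 blocks: {1,3,5} | {4} | {2} | {7} | {6,8} | {9}.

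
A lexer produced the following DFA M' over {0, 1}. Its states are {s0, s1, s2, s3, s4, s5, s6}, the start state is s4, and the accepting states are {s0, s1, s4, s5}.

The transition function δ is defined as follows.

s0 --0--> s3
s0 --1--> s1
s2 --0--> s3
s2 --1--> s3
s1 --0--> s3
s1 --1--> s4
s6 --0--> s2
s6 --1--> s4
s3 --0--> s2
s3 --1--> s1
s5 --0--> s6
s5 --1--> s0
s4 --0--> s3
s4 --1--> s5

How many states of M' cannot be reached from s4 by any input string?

A breadth-first search from the start state visits every state.

0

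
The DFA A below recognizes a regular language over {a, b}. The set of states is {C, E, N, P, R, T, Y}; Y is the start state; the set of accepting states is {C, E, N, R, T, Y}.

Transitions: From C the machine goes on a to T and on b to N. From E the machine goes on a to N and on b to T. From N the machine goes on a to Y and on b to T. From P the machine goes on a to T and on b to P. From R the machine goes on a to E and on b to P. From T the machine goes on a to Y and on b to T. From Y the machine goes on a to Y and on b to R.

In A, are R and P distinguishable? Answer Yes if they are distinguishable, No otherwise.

Yes

First remove the unreachable states {C}; 6 states remain.
P0 = {E,N,R,T,Y} | {P}.
Refine {E,N,R,T,Y} on symbol b: members go to different blocks, giving {E,N,T,Y} and {R}.
Split {E,N,T,Y} by δ(·,b) → {E,N,T} and {Y}.
On input a, block {E,N,T} splits into {N,T} and {E}.
No further refinement is possible. Final partition (5 blocks): {N,T} | {P} | {R} | {Y} | {E}.
R and P end up in different blocks, so they are distinguishable. For instance, the string 'ε' is accepted from only R.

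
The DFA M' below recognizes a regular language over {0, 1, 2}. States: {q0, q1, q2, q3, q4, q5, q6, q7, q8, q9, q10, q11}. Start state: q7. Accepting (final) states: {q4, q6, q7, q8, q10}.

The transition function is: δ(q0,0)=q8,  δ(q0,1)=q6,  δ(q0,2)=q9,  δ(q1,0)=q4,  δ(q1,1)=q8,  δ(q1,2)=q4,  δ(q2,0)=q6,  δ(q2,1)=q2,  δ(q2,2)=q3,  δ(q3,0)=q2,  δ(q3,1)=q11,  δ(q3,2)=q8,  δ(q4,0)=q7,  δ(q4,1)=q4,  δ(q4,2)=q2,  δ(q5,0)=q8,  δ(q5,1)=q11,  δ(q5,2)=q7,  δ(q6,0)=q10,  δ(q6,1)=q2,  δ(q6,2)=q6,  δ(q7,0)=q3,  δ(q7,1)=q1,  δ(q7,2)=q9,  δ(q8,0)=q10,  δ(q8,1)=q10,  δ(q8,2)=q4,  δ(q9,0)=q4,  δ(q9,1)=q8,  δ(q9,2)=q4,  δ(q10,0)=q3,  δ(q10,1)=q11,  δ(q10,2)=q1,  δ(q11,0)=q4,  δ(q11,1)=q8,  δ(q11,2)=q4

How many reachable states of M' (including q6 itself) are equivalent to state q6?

Reachable states from the start: {q1,q2,q3,q4,q6,q7,q8,q9,q10,q11}. Unreachable: {q0,q5} — drop them.
Start with accepting vs non-accepting: {q4,q6,q7,q8,q10} | {q1,q2,q3,q9,q11}.
Split {q4,q6,q7,q8,q10} by δ(·,0) → {q4,q6,q8} and {q7,q10}.
Split {q4,q6,q8} by δ(·,1) → {q4} and {q6} and {q8}.
On input 0, block {q1,q2,q3,q9,q11} splits into {q1,q9,q11} and {q2} and {q3}.
No further refinement is possible. Final partition (7 blocks): {q4} | {q1,q9,q11} | {q7,q10} | {q6} | {q8} | {q2} | {q3}.
State q6 belongs to the block {q6}, which has 1 states.

1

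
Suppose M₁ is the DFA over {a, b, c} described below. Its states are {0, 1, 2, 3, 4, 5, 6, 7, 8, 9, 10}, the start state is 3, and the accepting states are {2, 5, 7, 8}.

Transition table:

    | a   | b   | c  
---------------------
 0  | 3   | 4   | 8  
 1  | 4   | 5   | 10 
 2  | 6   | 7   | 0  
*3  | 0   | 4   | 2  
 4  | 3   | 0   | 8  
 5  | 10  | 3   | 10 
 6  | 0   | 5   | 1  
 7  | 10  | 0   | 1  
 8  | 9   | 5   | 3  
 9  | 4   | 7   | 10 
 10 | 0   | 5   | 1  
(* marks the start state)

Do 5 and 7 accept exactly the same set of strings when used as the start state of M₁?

All states are reachable from the start state.
P0 = {2,5,7,8} | {0,1,3,4,6,9,10}.
Split {2,5,7,8} by δ(·,b) → {2,8} and {5,7}.
Refine {0,1,3,4,6,9,10} on symbol b: members go to different blocks, giving {1,6,9,10} and {0,3,4}.
No further refinement is possible. Final partition (4 blocks): {2,8} | {1,6,9,10} | {5,7} | {0,3,4}.
5 and 7 lie in the same block of the stable partition, so they are equivalent — no string distinguishes them.

Yes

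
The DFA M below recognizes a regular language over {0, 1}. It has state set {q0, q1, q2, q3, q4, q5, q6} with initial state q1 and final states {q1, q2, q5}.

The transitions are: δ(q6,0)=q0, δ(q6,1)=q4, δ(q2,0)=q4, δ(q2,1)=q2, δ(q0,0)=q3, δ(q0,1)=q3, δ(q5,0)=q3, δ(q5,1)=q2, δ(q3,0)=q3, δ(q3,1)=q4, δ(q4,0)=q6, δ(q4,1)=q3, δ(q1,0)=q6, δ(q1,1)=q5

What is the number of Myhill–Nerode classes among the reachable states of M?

2

P0 = {q1,q2,q5} | {q0,q3,q4,q6}.
Stable partition: {q1,q2,q5} | {q0,q3,q4,q6} — 2 equivalence classes.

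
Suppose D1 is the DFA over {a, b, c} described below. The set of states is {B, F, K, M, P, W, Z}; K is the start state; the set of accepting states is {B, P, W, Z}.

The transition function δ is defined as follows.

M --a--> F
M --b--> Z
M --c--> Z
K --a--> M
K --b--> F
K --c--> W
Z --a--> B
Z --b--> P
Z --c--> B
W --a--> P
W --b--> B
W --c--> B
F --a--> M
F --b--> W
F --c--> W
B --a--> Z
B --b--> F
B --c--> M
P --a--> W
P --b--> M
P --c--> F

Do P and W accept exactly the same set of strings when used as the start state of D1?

No

P0 = {B,P,W,Z} | {F,K,M}.
On input b, block {B,P,W,Z} splits into {W,Z} and {B,P}.
Refine {F,K,M} on symbol b: members go to different blocks, giving {F,M} and {K}.
The partition is now stable with 4 blocks: {W,Z} | {F,M} | {B,P} | {K}.
P and W end up in different blocks, so they are distinguishable. For instance, the string 'b' is accepted from only W.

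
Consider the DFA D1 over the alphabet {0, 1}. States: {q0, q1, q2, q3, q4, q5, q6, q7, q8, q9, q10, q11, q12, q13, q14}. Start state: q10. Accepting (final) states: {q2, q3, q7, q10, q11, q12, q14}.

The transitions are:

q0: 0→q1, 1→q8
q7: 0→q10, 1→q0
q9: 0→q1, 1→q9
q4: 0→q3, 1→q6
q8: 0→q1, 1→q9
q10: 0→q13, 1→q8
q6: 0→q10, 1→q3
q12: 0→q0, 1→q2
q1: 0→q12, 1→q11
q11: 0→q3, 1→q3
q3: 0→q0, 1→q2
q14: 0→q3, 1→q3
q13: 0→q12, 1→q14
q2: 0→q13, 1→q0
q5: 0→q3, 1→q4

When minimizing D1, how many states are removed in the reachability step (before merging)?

4

Starting at q10 and following transitions, the reachable set is {q0, q1, q2, q3, q8, q9, q10, q11, q12, q13, q14}. That leaves q4, q5, q6, q7 unreachable — 4 in total.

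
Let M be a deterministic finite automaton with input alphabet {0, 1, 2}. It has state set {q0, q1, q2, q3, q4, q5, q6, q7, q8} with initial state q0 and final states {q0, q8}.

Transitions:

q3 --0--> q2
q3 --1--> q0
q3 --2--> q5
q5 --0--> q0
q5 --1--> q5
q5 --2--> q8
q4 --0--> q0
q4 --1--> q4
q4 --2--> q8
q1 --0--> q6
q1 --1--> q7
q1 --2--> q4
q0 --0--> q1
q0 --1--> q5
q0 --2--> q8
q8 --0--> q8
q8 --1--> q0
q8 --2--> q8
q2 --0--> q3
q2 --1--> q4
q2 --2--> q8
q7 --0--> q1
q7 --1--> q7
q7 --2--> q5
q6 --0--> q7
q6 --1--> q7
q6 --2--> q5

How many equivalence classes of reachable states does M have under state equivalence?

4

Reachable states from the start: {q0,q1,q4,q5,q6,q7,q8}. Unreachable: {q2,q3} — drop them.
Initial partition by acceptance: {q0,q8} | {q1,q4,q5,q6,q7}.
On input 0, block {q0,q8} splits into {q0} and {q8}.
Split {q1,q4,q5,q6,q7} by δ(·,0) → {q1,q6,q7} and {q4,q5}.
No further refinement is possible. Final partition (4 blocks): {q0} | {q1,q6,q7} | {q8} | {q4,q5}.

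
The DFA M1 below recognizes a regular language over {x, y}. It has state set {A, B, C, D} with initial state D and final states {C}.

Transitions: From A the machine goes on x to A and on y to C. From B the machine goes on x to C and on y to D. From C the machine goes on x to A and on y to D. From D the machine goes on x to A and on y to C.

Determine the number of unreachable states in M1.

BFS from D reaches {A, C, D}; the 1 state(s) B are never visited.

1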